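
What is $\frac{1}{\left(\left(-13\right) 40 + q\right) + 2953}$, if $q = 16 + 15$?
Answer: $\frac{1}{2464} \approx 0.00040584$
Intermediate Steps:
$q = 31$
$\frac{1}{\left(\left(-13\right) 40 + q\right) + 2953} = \frac{1}{\left(\left(-13\right) 40 + 31\right) + 2953} = \frac{1}{\left(-520 + 31\right) + 2953} = \frac{1}{-489 + 2953} = \frac{1}{2464}$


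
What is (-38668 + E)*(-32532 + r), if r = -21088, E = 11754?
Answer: 1443128680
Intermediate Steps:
(-38668 + E)*(-32532 + r) = (-38668 + 11754)*(-32532 - 21088) = -26914*(-53620) = 1443128680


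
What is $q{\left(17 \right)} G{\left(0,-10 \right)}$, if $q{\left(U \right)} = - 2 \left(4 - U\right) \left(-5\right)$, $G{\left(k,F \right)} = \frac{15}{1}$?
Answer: $-1950$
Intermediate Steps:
$G{\left(k,F \right)} = 15$ ($G{\left(k,F \right)} = 15 \cdot 1 = 15$)
$q{\left(U \right)} = 40 - 10 U$ ($q{\left(U \right)} = \left(-8 + 2 U\right) \left(-5\right) = 40 - 10 U$)
$q{\left(17 \right)} G{\left(0,-10 \right)} = \left(40 - 170\right) 15 = \left(-130\right) 15 = -1950$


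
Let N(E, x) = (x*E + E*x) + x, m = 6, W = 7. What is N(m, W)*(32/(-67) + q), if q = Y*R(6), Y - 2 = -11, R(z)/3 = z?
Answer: -990626/67 ≈ -14785.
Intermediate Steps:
N(E, x) = x + 2*E*x (N(E, x) = (E*x + E*x) + x = 2*E*x + x = x + 2*E*x)
R(z) = 3*z
Y = -9 (Y = 2 - 11 = -9)
q = -162 (q = -27*6 = -9*18 = -162)
N(m, W)*(32/(-67) + q) = (7*(1 + 2*6))*(32/(-67) - 162) = (7*(1 + 12))*(32*(-1/67) - 162) = (7*13)*(-32/67 - 162) = 91*(-10886/67) = -990626/67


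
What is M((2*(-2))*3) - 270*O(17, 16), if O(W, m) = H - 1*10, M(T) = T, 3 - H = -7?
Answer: -12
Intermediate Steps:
H = 10 (H = 3 - 1*(-7) = 3 + 7 = 10)
O(W, m) = 0 (O(W, m) = 10 - 1*10 = 10 - 10 = 0)
M((2*(-2))*3) - 270*O(17, 16) = (2*(-2))*3 - 270*0 = -4*3 + 0 = -12 + 0 = -12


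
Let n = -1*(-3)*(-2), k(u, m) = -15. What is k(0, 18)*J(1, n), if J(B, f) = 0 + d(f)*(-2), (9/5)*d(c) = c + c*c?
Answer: 500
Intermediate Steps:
d(c) = 5*c/9 + 5*c**2/9 (d(c) = 5*(c + c*c)/9 = 5*(c + c**2)/9 = 5*c/9 + 5*c**2/9)
n = -6 (n = 3*(-2) = -6)
J(B, f) = -10*f*(1 + f)/9 (J(B, f) = 0 + (5*f*(1 + f)/9)*(-2) = 0 - 10*f*(1 + f)/9 = -10*f*(1 + f)/9)
k(0, 18)*J(1, n) = -(-50)*(-6)*(1 - 6)/3 = -(-50)*(-6)*(-5)/3 = -15*(-100/3) = 500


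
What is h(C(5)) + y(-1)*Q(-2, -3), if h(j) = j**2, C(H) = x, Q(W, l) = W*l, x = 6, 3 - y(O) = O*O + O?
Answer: 54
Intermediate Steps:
y(O) = 3 - O - O**2 (y(O) = 3 - (O*O + O) = 3 - (O**2 + O) = 3 - (O + O**2) = 3 + (-O - O**2) = 3 - O - O**2)
C(H) = 6
h(C(5)) + y(-1)*Q(-2, -3) = 6**2 + (3 - 1*(-1) - 1*(-1)**2)*(-2*(-3)) = 36 + (3 + 1 - 1*1)*6 = 36 + (3 + 1 - 1)*6 = 36 + 3*6 = 36 + 18 = 54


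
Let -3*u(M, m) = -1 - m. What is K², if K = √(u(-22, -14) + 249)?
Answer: 734/3 ≈ 244.67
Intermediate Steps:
u(M, m) = ⅓ + m/3 (u(M, m) = -(-1 - m)/3 = ⅓ + m/3)
K = √2202/3 (K = √((⅓ + (⅓)*(-14)) + 249) = √((⅓ - 14/3) + 249) = √(-13/3 + 249) = √(734/3) = √2202/3 ≈ 15.642)
K² = (√2202/3)² = 734/3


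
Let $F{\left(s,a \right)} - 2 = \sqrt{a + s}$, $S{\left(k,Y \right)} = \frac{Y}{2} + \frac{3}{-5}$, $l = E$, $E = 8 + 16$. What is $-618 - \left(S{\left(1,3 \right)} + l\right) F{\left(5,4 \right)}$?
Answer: $- \frac{1485}{2} \approx -742.5$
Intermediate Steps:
$E = 24$
$l = 24$
$S{\left(k,Y \right)} = - \frac{3}{5} + \frac{Y}{2}$ ($S{\left(k,Y \right)} = Y \frac{1}{2} + 3 \left(- \frac{1}{5}\right) = \frac{Y}{2} - \frac{3}{5} = - \frac{3}{5} + \frac{Y}{2}$)
$F{\left(s,a \right)} = 2 + \sqrt{a + s}$
$-618 - \left(S{\left(1,3 \right)} + l\right) F{\left(5,4 \right)} = -618 - \left(\left(- \frac{3}{5} + \frac{1}{2} \cdot 3\right) + 24\right) \left(2 + \sqrt{4 + 5}\right) = -618 - \left(\left(- \frac{3}{5} + \frac{3}{2}\right) + 24\right) \left(2 + \sqrt{9}\right) = -618 - \left(\frac{9}{10} + 24\right) \left(2 + 3\right) = -618 - \frac{249}{10} \cdot 5 = -618 - \frac{249}{2} = - \frac{1485}{2}$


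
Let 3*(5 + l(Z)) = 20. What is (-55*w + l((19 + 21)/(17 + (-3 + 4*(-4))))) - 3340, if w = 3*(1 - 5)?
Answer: -8035/3 ≈ -2678.3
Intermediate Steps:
w = -12 (w = 3*(-4) = -12)
l(Z) = 5/3 (l(Z) = -5 + (⅓)*20 = -5 + 20/3 = 5/3)
(-55*w + l((19 + 21)/(17 + (-3 + 4*(-4))))) - 3340 = (-55*(-12) + 5/3) - 3340 = (660 + 5/3) - 3340 = 1985/3 - 3340 = -8035/3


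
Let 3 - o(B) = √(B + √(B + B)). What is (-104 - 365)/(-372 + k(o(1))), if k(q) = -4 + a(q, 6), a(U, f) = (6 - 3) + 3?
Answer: 469/370 ≈ 1.2676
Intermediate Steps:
o(B) = 3 - √(B + √2*√B) (o(B) = 3 - √(B + √(B + B)) = 3 - √(B + √(2*B)) = 3 - √(B + √2*√B))
a(U, f) = 6 (a(U, f) = 3 + 3 = 6)
k(q) = 2 (k(q) = -4 + 6 = 2)
(-104 - 365)/(-372 + k(o(1))) = (-104 - 365)/(-372 + 2) = -469/(-370) = -469*(-1/370) = 469/370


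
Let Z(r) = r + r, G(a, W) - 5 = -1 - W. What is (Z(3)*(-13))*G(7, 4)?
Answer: 0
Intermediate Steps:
G(a, W) = 4 - W (G(a, W) = 5 + (-1 - W) = 4 - W)
Z(r) = 2*r
(Z(3)*(-13))*G(7, 4) = ((2*3)*(-13))*(4 - 1*4) = (6*(-13))*(4 - 4) = -78*0 = 0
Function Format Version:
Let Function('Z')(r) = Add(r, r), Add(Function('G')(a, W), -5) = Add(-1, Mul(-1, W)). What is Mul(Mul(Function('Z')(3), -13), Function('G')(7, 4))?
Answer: 0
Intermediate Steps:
Function('G')(a, W) = Add(4, Mul(-1, W)) (Function('G')(a, W) = Add(5, Add(-1, Mul(-1, W))) = Add(4, Mul(-1, W)))
Function('Z')(r) = Mul(2, r)
Mul(Mul(Function('Z')(3), -13), Function('G')(7, 4)) = Mul(Mul(Mul(2, 3), -13), Add(4, Mul(-1, 4))) = Mul(Mul(6, -13), Add(4, -4)) = Mul(-78, 0) = 0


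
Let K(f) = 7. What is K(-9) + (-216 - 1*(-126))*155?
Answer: -13943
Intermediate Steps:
K(-9) + (-216 - 1*(-126))*155 = 7 + (-216 - 1*(-126))*155 = 7 + (-216 + 126)*155 = 7 - 90*155 = 7 - 13950 = -13943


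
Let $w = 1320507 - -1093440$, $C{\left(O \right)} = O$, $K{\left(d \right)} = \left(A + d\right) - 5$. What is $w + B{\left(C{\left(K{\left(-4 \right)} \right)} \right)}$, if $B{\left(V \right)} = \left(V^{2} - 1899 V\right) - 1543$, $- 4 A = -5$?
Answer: $\frac{38834901}{16} \approx 2.4272 \cdot 10^{6}$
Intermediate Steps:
$A = \frac{5}{4}$ ($A = \left(- \frac{1}{4}\right) \left(-5\right) = \frac{5}{4} \approx 1.25$)
$K{\left(d \right)} = - \frac{15}{4} + d$ ($K{\left(d \right)} = \left(\frac{5}{4} + d\right) - 5 = - \frac{15}{4} + d$)
$w = 2413947$ ($w = 1320507 + 1093440 = 2413947$)
$B{\left(V \right)} = -1543 + V^{2} - 1899 V$
$w + B{\left(C{\left(K{\left(-4 \right)} \right)} \right)} = 2413947 - \left(1543 - \left(- \frac{15}{4} - 4\right)^{2} + 1899 \left(- \frac{15}{4} - 4\right)\right) = 2413947 - \left(- \frac{52697}{4} - \frac{961}{16}\right) = 2413947 + \left(-1543 + \frac{961}{16} + \frac{58869}{4}\right) = 2413947 + \frac{211749}{16} = \frac{38834901}{16}$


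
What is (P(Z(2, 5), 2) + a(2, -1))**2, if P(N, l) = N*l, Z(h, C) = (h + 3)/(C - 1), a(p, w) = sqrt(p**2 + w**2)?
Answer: 45/4 + 5*sqrt(5) ≈ 22.430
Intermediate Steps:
Z(h, C) = (3 + h)/(-1 + C)
(P(Z(2, 5), 2) + a(2, -1))**2 = (((3 + 2)/(-1 + 5))*2 + sqrt(2**2 + (-1)**2))**2 = ((5/4)*2 + sqrt(4 + 1))**2 = (((1/4)*5)*2 + sqrt(5))**2 = ((5/4)*2 + sqrt(5))**2 = (5/2 + sqrt(5))**2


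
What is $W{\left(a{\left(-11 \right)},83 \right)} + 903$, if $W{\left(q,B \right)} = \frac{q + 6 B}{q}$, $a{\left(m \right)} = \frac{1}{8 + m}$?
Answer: $-590$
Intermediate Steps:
$W{\left(q,B \right)} = \frac{q + 6 B}{q}$
$W{\left(a{\left(-11 \right)},83 \right)} + 903 = \frac{\frac{1}{8 - 11} + 6 \cdot 83}{\frac{1}{8 - 11}} + 903 = \frac{\frac{1}{-3} + 498}{\frac{1}{-3}} + 903 = \frac{- \frac{1}{3} + 498}{- \frac{1}{3}} + 903 = \left(-3\right) \frac{1493}{3} + 903 = -1493 + 903 = -590$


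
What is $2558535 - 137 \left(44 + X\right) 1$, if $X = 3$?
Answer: $2552096$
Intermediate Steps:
$2558535 - 137 \left(44 + X\right) 1 = 2558535 - 137 \left(44 + 3\right) 1 = 2558535 - 137 \cdot 47 \cdot 1 = 2558535 - 6439 = 2552096$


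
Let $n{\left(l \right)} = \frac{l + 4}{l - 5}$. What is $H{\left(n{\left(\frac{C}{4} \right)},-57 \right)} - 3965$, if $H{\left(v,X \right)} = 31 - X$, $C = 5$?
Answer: $-3877$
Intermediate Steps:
$n{\left(l \right)} = \frac{4 + l}{-5 + l}$
$H{\left(n{\left(\frac{C}{4} \right)},-57 \right)} - 3965 = \left(31 - -57\right) - 3965 = \left(31 + 57\right) - 3965 = 88 - 3965 = -3877$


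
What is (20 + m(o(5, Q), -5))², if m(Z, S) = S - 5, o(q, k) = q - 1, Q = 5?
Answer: 100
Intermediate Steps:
o(q, k) = -1 + q
m(Z, S) = -5 + S
(20 + m(o(5, Q), -5))² = (20 + (-5 - 5))² = (20 - 10)² = 10² = 100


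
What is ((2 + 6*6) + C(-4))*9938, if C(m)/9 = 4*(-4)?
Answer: -1053428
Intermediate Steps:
C(m) = -144 (C(m) = 9*(4*(-4)) = 9*(-16) = -144)
((2 + 6*6) + C(-4))*9938 = ((2 + 6*6) - 144)*9938 = ((2 + 36) - 144)*9938 = (38 - 144)*9938 = -106*9938 = -1053428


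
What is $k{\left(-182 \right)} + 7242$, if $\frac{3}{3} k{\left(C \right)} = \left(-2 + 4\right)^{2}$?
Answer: $7246$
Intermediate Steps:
$k{\left(C \right)} = 4$ ($k{\left(C \right)} = \left(-2 + 4\right)^{2} = 2^{2} = 4$)
$k{\left(-182 \right)} + 7242 = 4 + 7242 = 7246$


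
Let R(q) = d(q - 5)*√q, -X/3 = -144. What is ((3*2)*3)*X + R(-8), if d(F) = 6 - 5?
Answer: 7776 + 2*I*√2 ≈ 7776.0 + 2.8284*I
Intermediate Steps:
X = 432 (X = -3*(-144) = 432)
d(F) = 1
R(q) = √q (R(q) = 1*√q = √q)
((3*2)*3)*X + R(-8) = ((3*2)*3)*432 + √(-8) = (6*3)*432 + 2*I*√2 = 18*432 + 2*I*√2 = 7776 + 2*I*√2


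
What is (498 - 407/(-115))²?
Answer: 3326636329/13225 ≈ 2.5154e+5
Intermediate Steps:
(498 - 407/(-115))² = (498 - 407*(-1/115))² = (498 + 407/115)² = (57677/115)² = 3326636329/13225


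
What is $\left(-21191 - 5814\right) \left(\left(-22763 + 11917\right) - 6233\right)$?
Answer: $461218395$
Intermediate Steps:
$\left(-21191 - 5814\right) \left(\left(-22763 + 11917\right) - 6233\right) = - 27005 \left(-10846 - 6233\right) = \left(-27005\right) \left(-17079\right) = 461218395$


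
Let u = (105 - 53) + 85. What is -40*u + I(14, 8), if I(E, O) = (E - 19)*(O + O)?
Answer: -5560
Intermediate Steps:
I(E, O) = 2*O*(-19 + E) (I(E, O) = (-19 + E)*(2*O) = 2*O*(-19 + E))
u = 137 (u = 52 + 85 = 137)
-40*u + I(14, 8) = -40*137 + 2*8*(-19 + 14) = -5480 + 2*8*(-5) = -5480 - 80 = -5560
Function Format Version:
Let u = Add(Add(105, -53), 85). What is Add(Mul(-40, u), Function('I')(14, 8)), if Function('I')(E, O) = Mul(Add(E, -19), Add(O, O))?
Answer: -5560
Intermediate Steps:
Function('I')(E, O) = Mul(2, O, Add(-19, E)) (Function('I')(E, O) = Mul(Add(-19, E), Mul(2, O)) = Mul(2, O, Add(-19, E)))
u = 137 (u = Add(52, 85) = 137)
Add(Mul(-40, u), Function('I')(14, 8)) = Add(Mul(-40, 137), Mul(2, 8, Add(-19, 14))) = Add(-5480, Mul(2, 8, -5)) = Add(-5480, -80) = -5560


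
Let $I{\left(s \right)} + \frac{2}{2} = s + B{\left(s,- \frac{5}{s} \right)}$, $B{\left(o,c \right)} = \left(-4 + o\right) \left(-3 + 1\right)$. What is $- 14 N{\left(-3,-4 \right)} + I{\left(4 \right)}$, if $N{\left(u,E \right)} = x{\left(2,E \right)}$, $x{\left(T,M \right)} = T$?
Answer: $-25$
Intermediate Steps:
$N{\left(u,E \right)} = 2$
$B{\left(o,c \right)} = 8 - 2 o$ ($B{\left(o,c \right)} = \left(-4 + o\right) \left(-2\right) = 8 - 2 o$)
$I{\left(s \right)} = 7 - s$ ($I{\left(s \right)} = -1 + \left(s - \left(-8 + 2 s\right)\right) = -1 - \left(-8 + s\right) = 7 - s$)
$- 14 N{\left(-3,-4 \right)} + I{\left(4 \right)} = \left(-14\right) 2 + \left(7 - 4\right) = -28 + \left(7 - 4\right) = -28 + 3 = -25$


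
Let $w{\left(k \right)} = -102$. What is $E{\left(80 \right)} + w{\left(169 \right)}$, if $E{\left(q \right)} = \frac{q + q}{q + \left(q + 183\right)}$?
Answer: $- \frac{34826}{343} \approx -101.53$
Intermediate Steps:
$E{\left(q \right)} = \frac{2 q}{183 + 2 q}$ ($E{\left(q \right)} = \frac{2 q}{q + \left(183 + q\right)} = \frac{2 q}{183 + 2 q}$)
$E{\left(80 \right)} + w{\left(169 \right)} = 2 \cdot 80 \frac{1}{183 + 2 \cdot 80} - 102 = 2 \cdot 80 \frac{1}{183 + 160} - 102 = 2 \cdot 80 \cdot \frac{1}{343} - 102 = \frac{160}{343} - 102 = - \frac{34826}{343}$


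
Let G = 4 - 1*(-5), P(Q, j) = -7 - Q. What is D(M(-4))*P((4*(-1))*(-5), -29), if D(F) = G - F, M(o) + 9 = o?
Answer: -594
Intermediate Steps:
M(o) = -9 + o
G = 9 (G = 4 + 5 = 9)
D(F) = 9 - F
D(M(-4))*P((4*(-1))*(-5), -29) = (9 - (-9 - 4))*(-7 - 4*(-1)*(-5)) = (9 - 1*(-13))*(-7 - (-4)*(-5)) = (9 + 13)*(-7 - 1*20) = 22*(-7 - 20) = 22*(-27) = -594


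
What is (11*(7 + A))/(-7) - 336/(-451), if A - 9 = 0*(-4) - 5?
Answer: -52219/3157 ≈ -16.541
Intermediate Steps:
A = 4 (A = 9 + (0*(-4) - 5) = 9 + (0 - 5) = 9 - 5 = 4)
(11*(7 + A))/(-7) - 336/(-451) = (11*(7 + 4))/(-7) - 336/(-451) = (11*11)*(-⅐) - 336*(-1/451) = 121*(-⅐) + 336/451 = -121/7 + 336/451 = -52219/3157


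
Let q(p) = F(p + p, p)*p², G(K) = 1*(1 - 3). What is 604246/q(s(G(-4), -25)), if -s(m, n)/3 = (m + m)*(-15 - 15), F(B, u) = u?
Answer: -302123/23328000 ≈ -0.012951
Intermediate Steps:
G(K) = -2 (G(K) = 1*(-2) = -2)
s(m, n) = 180*m (s(m, n) = -3*(m + m)*(-15 - 15) = -3*2*m*(-30) = -(-180)*m = 180*m)
q(p) = p³ (q(p) = p*p² = p³)
604246/q(s(G(-4), -25)) = 604246/((180*(-2))³) = 604246/((-360)³) = 604246/(-46656000) = 604246*(-1/46656000) = -302123/23328000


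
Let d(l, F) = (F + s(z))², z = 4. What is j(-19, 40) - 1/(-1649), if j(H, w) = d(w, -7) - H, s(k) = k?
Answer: 46173/1649 ≈ 28.001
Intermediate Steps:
d(l, F) = (4 + F)² (d(l, F) = (F + 4)² = (4 + F)²)
j(H, w) = 9 - H (j(H, w) = (4 - 7)² - H = (-3)² - H = 9 - H)
j(-19, 40) - 1/(-1649) = (9 - 1*(-19)) - 1/(-1649) = (9 + 19) - 1*(-1/1649) = 28 + 1/1649 = 46173/1649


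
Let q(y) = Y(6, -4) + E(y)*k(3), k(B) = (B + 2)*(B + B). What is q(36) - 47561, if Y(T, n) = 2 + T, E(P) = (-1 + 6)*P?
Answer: -42153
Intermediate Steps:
k(B) = 2*B*(2 + B) (k(B) = (2 + B)*(2*B) = 2*B*(2 + B))
E(P) = 5*P
q(y) = 8 + 150*y (q(y) = (2 + 6) + (5*y)*(2*3*(2 + 3)) = 8 + (5*y)*(2*3*5) = 8 + (5*y)*30 = 8 + 150*y)
q(36) - 47561 = (8 + 150*36) - 47561 = (8 + 5400) - 47561 = 5408 - 47561 = -42153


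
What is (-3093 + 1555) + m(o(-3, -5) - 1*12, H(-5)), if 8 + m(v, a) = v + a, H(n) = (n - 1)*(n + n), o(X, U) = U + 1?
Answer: -1502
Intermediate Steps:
o(X, U) = 1 + U
H(n) = 2*n*(-1 + n) (H(n) = (-1 + n)*(2*n) = 2*n*(-1 + n))
m(v, a) = -8 + a + v (m(v, a) = -8 + (v + a) = -8 + (a + v) = -8 + a + v)
(-3093 + 1555) + m(o(-3, -5) - 1*12, H(-5)) = (-3093 + 1555) + (-8 + 2*(-5)*(-1 - 5) + ((1 - 5) - 1*12)) = -1538 + (-8 + 2*(-5)*(-6) + (-4 - 12)) = -1538 + (-8 + 60 - 16) = -1538 + 36 = -1502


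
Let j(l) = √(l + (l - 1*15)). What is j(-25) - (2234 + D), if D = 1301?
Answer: -3535 + I*√65 ≈ -3535.0 + 8.0623*I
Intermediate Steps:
j(l) = √(-15 + 2*l) (j(l) = √(l + (l - 15)) = √(l + (-15 + l)) = √(-15 + 2*l))
j(-25) - (2234 + D) = √(-15 + 2*(-25)) - (2234 + 1301) = √(-15 - 50) - 1*3535 = √(-65) - 3535 = I*√65 - 3535 = -3535 + I*√65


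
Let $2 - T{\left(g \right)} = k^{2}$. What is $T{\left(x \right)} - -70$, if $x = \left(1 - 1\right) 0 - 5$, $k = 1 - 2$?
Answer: $71$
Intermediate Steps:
$k = -1$
$x = -5$ ($x = \left(1 - 1\right) 0 - 5 = 0 \cdot 0 - 5 = 0 - 5 = -5$)
$T{\left(g \right)} = 1$ ($T{\left(g \right)} = 2 - \left(-1\right)^{2} = 2 - 1 = 1$)
$T{\left(x \right)} - -70 = 1 - -70 = 1 + 70 = 71$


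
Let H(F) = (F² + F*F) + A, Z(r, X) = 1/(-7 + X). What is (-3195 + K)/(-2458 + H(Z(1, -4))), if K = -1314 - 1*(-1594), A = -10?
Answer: 352715/298626 ≈ 1.1811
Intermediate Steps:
K = 280 (K = -1314 + 1594 = 280)
H(F) = -10 + 2*F² (H(F) = (F² + F*F) - 10 = (F² + F²) - 10 = 2*F² - 10 = -10 + 2*F²)
(-3195 + K)/(-2458 + H(Z(1, -4))) = (-3195 + 280)/(-2458 + (-10 + 2*(1/(-7 - 4))²)) = -2915/(-2458 + (-10 + 2*(1/(-11))²)) = -2915/(-2458 + (-10 + 2*(-1/11)²)) = -2915/(-2458 + (-10 + 2*(1/121))) = -2915/(-2458 + (-10 + 2/121)) = -2915/(-2458 - 1208/121) = -2915/(-298626/121) = -2915*(-121/298626) = 352715/298626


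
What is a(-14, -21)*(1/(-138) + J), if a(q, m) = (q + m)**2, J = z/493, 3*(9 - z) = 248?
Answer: -256025/1334 ≈ -191.92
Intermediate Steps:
z = -221/3 (z = 9 - 1/3*248 = 9 - 248/3 = -221/3 ≈ -73.667)
J = -13/87 (J = -221/3/493 = -221/3*1/493 = -13/87 ≈ -0.14943)
a(q, m) = (m + q)**2
a(-14, -21)*(1/(-138) + J) = (-21 - 14)**2*(1/(-138) - 13/87) = (-35)**2*(-1/138 - 13/87) = 1225*(-209/1334) = -256025/1334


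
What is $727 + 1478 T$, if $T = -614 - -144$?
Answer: $-693933$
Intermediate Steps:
$T = -470$ ($T = -614 + 144 = -470$)
$727 + 1478 T = 727 + 1478 \left(-470\right) = 727 - 694660 = -693933$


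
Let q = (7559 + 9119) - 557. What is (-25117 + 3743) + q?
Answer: -5253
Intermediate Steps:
q = 16121 (q = 16678 - 557 = 16121)
(-25117 + 3743) + q = (-25117 + 3743) + 16121 = -21374 + 16121 = -5253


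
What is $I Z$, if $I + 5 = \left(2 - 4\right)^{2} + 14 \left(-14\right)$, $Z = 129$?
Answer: $-25413$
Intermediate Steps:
$I = -197$ ($I = -5 + \left(\left(2 - 4\right)^{2} + 14 \left(-14\right)\right) = -5 - \left(196 - \left(-2\right)^{2}\right) = -5 + \left(4 - 196\right) = -5 - 192 = -197$)
$I Z = \left(-197\right) 129 = -25413$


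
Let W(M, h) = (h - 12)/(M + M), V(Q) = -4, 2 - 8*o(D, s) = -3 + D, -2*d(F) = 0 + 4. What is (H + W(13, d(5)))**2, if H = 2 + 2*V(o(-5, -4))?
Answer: 7225/169 ≈ 42.751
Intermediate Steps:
d(F) = -2 (d(F) = -(0 + 4)/2 = -1/2*4 = -2)
o(D, s) = 5/8 - D/8 (o(D, s) = 1/4 - (-3 + D)/8 = 1/4 + (3/8 - D/8) = 5/8 - D/8)
W(M, h) = (-12 + h)/(2*M) (W(M, h) = (-12 + h)/((2*M)) = (-12 + h)*(1/(2*M)) = (-12 + h)/(2*M))
H = -6 (H = 2 + 2*(-4) = 2 - 8 = -6)
(H + W(13, d(5)))**2 = (-6 + (1/2)*(-12 - 2)/13)**2 = (-6 + (1/2)*(1/13)*(-14))**2 = (-6 - 7/13)**2 = (-85/13)**2 = 7225/169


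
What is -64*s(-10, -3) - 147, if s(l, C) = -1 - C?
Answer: -275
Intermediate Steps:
-64*s(-10, -3) - 147 = -64*(-1 - 1*(-3)) - 147 = -64*(-1 + 3) - 147 = -64*2 - 147 = -128 - 147 = -275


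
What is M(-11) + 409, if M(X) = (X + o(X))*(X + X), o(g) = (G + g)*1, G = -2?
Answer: 937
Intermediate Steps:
o(g) = -2 + g (o(g) = (-2 + g)*1 = -2 + g)
M(X) = 2*X*(-2 + 2*X) (M(X) = (X + (-2 + X))*(X + X) = (-2 + 2*X)*(2*X) = 2*X*(-2 + 2*X))
M(-11) + 409 = 4*(-11)*(-1 - 11) + 409 = 4*(-11)*(-12) + 409 = 528 + 409 = 937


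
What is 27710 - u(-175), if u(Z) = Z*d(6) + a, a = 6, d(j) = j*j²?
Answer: 65504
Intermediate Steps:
d(j) = j³
u(Z) = 6 + 216*Z (u(Z) = Z*6³ + 6 = Z*216 + 6 = 216*Z + 6 = 6 + 216*Z)
27710 - u(-175) = 27710 - (6 + 216*(-175)) = 27710 - (6 - 37800) = 27710 - 1*(-37794) = 27710 + 37794 = 65504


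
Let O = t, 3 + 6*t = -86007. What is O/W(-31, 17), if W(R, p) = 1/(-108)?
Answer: 1548180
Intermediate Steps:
t = -14335 (t = -½ + (⅙)*(-86007) = -½ - 28669/2 = -14335)
W(R, p) = -1/108
O = -14335
O/W(-31, 17) = -14335/(-1/108) = -14335*(-108) = 1548180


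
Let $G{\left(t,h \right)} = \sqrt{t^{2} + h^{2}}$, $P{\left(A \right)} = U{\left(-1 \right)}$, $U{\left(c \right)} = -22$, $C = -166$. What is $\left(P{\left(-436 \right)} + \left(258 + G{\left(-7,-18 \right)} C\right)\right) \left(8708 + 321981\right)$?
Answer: $78042604 - 54894374 \sqrt{373} \approx -9.8214 \cdot 10^{8}$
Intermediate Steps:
$P{\left(A \right)} = -22$
$G{\left(t,h \right)} = \sqrt{h^{2} + t^{2}}$
$\left(P{\left(-436 \right)} + \left(258 + G{\left(-7,-18 \right)} C\right)\right) \left(8708 + 321981\right) = \left(-22 + \left(258 + \sqrt{\left(-18\right)^{2} + \left(-7\right)^{2}} \left(-166\right)\right)\right) \left(8708 + 321981\right) = \left(-22 + \left(258 + \sqrt{324 + 49} \left(-166\right)\right)\right) 330689 = \left(-22 + \left(258 + \sqrt{373} \left(-166\right)\right)\right) 330689 = \left(-22 + \left(258 - 166 \sqrt{373}\right)\right) 330689 = \left(236 - 166 \sqrt{373}\right) 330689 = 78042604 - 54894374 \sqrt{373}$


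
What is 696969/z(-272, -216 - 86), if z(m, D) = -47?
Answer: -696969/47 ≈ -14829.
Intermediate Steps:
696969/z(-272, -216 - 86) = 696969/(-47) = 696969*(-1/47) = -696969/47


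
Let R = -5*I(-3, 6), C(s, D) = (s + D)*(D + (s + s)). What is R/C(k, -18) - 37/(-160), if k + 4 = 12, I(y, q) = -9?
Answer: 397/160 ≈ 2.4813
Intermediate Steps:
k = 8 (k = -4 + 12 = 8)
C(s, D) = (D + s)*(D + 2*s)
R = 45 (R = -5*(-9) = 45)
R/C(k, -18) - 37/(-160) = 45/((-18)² + 2*8² + 3*(-18)*8) - 37/(-160) = 45/(324 + 2*64 - 432) - 37*(-1/160) = 45/(324 + 128 - 432) + 37/160 = 45/20 + 37/160 = 45*(1/20) + 37/160 = 9/4 + 37/160 = 397/160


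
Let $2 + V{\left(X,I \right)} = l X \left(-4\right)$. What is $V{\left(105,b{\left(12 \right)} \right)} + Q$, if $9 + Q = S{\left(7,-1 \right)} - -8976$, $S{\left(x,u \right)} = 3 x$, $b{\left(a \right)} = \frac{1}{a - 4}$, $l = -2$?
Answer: $9826$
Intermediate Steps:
$b{\left(a \right)} = \frac{1}{-4 + a}$
$V{\left(X,I \right)} = -2 + 8 X$ ($V{\left(X,I \right)} = -2 + - 2 X \left(-4\right) = -2 + 8 X$)
$Q = 8988$ ($Q = -9 + \left(3 \cdot 7 - -8976\right) = -9 + \left(21 + 8976\right) = -9 + 8997 = 8988$)
$V{\left(105,b{\left(12 \right)} \right)} + Q = \left(-2 + 8 \cdot 105\right) + 8988 = \left(-2 + 840\right) + 8988 = 838 + 8988 = 9826$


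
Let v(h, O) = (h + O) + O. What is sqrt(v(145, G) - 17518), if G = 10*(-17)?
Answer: I*sqrt(17713) ≈ 133.09*I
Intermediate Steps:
G = -170
v(h, O) = h + 2*O (v(h, O) = (O + h) + O = h + 2*O)
sqrt(v(145, G) - 17518) = sqrt((145 + 2*(-170)) - 17518) = sqrt((145 - 340) - 17518) = sqrt(-195 - 17518) = sqrt(-17713) = I*sqrt(17713)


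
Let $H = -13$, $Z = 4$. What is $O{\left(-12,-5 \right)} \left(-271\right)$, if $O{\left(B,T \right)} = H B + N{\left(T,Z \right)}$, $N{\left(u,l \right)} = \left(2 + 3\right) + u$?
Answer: $-42276$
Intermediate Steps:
$N{\left(u,l \right)} = 5 + u$
$O{\left(B,T \right)} = 5 + T - 13 B$ ($O{\left(B,T \right)} = - 13 B + \left(5 + T\right) = 5 + T - 13 B$)
$O{\left(-12,-5 \right)} \left(-271\right) = \left(5 - 5 - -156\right) \left(-271\right) = \left(5 - 5 + 156\right) \left(-271\right) = 156 \left(-271\right) = -42276$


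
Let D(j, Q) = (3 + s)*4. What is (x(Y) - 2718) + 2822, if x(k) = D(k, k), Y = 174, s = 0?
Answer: 116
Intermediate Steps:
D(j, Q) = 12 (D(j, Q) = (3 + 0)*4 = 3*4 = 12)
x(k) = 12
(x(Y) - 2718) + 2822 = (12 - 2718) + 2822 = -2706 + 2822 = 116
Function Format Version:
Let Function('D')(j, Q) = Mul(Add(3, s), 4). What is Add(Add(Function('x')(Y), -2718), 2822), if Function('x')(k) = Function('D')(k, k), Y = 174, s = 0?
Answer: 116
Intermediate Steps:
Function('D')(j, Q) = 12 (Function('D')(j, Q) = Mul(Add(3, 0), 4) = Mul(3, 4) = 12)
Function('x')(k) = 12
Add(Add(Function('x')(Y), -2718), 2822) = Add(Add(12, -2718), 2822) = Add(-2706, 2822) = 116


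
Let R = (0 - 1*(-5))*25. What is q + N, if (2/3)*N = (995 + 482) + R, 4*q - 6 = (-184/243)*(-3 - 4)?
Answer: 1169231/486 ≈ 2405.8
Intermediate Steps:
R = 125 (R = (0 + 5)*25 = 5*25 = 125)
q = 1373/486 (q = 3/2 + ((-184/243)*(-3 - 4))/4 = 3/2 + (-184*1/243*(-7))/4 = 3/2 + (-184/243*(-7))/4 = 3/2 + (1/4)*(1288/243) = 3/2 + 322/243 = 1373/486 ≈ 2.8251)
N = 2403 (N = 3*((995 + 482) + 125)/2 = 3*(1477 + 125)/2 = (3/2)*1602 = 2403)
q + N = 1373/486 + 2403 = 1169231/486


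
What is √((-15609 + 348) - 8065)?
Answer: I*√23326 ≈ 152.73*I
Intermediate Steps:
√((-15609 + 348) - 8065) = √(-15261 - 8065) = √(-23326) = I*√23326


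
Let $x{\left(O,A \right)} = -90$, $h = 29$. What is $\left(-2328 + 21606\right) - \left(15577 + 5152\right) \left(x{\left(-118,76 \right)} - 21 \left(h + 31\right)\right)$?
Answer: $28003428$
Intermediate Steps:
$\left(-2328 + 21606\right) - \left(15577 + 5152\right) \left(x{\left(-118,76 \right)} - 21 \left(h + 31\right)\right) = \left(-2328 + 21606\right) - \left(15577 + 5152\right) \left(-90 - 21 \left(29 + 31\right)\right) = 19278 - 20729 \left(-90 - 1260\right) = 19278 - 20729 \left(-1350\right) = 19278 - -27984150 = 19278 + 27984150 = 28003428$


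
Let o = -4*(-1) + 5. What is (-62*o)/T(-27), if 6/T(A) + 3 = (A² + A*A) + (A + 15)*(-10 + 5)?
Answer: -140895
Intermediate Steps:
o = 9 (o = 4 + 5 = 9)
T(A) = 6/(-78 - 5*A + 2*A²) (T(A) = 6/(-3 + ((A² + A*A) + (A + 15)*(-10 + 5))) = 6/(-3 + ((A² + A²) + (15 + A)*(-5))) = 6/(-3 + (2*A² + (-75 - 5*A))) = 6/(-3 + (-75 - 5*A + 2*A²)) = 6/(-78 - 5*A + 2*A²))
(-62*o)/T(-27) = (-62*9)/((6/(-78 - 5*(-27) + 2*(-27)²))) = (-31*18)/((6/(-78 + 135 + 2*729))) = -558/(6/(-78 + 135 + 1458)) = -558/(6/1515) = -558/(6*(1/1515)) = -558/2/505 = -558*505/2 = -140895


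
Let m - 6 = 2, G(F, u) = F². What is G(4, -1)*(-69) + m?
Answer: -1096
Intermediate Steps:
m = 8 (m = 6 + 2 = 8)
G(4, -1)*(-69) + m = 4²*(-69) + 8 = 16*(-69) + 8 = -1104 + 8 = -1096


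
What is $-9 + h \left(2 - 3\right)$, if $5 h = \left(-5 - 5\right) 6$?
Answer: $3$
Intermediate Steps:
$h = -12$ ($h = \frac{\left(-5 - 5\right) 6}{5} = \frac{\left(-10\right) 6}{5} = \frac{1}{5} \left(-60\right) = -12$)
$-9 + h \left(2 - 3\right) = -9 - 12 \left(2 - 3\right) = -9 - -12 = -9 + 12 = 3$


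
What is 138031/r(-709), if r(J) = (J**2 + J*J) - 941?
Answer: 138031/1004421 ≈ 0.13742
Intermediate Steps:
r(J) = -941 + 2*J**2 (r(J) = (J**2 + J**2) - 941 = 2*J**2 - 941 = -941 + 2*J**2)
138031/r(-709) = 138031/(-941 + 2*(-709)**2) = 138031/(-941 + 2*502681) = 138031/(-941 + 1005362) = 138031/1004421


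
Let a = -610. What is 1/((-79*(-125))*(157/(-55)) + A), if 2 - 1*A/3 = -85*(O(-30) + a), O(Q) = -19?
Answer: -11/2074354 ≈ -5.3029e-6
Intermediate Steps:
A = -160389 (A = 6 - (-255)*(-19 - 610) = 6 - (-255)*(-629) = 6 - 3*53465 = 6 - 160395 = -160389)
1/((-79*(-125))*(157/(-55)) + A) = 1/((-79*(-125))*(157/(-55)) - 160389) = 1/(9875*(157*(-1/55)) - 160389) = 1/(9875*(-157/55) - 160389) = 1/(-310075/11 - 160389) = 1/(-2074354/11) = -11/2074354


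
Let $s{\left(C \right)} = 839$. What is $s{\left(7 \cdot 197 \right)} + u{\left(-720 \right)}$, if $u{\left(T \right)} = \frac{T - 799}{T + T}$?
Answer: $\frac{1209679}{1440} \approx 840.05$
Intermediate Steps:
$u{\left(T \right)} = \frac{-799 + T}{2 T}$
$s{\left(7 \cdot 197 \right)} + u{\left(-720 \right)} = 839 + \frac{-799 - 720}{2 \left(-720\right)} = 839 + \frac{1}{2} \left(- \frac{1}{720}\right) \left(-1519\right) = 839 + \frac{1519}{1440} = \frac{1209679}{1440}$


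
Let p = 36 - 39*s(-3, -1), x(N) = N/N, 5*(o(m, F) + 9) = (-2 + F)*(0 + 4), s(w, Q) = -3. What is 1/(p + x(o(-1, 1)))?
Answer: 1/154 ≈ 0.0064935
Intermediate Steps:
o(m, F) = -53/5 + 4*F/5 (o(m, F) = -9 + ((-2 + F)*(0 + 4))/5 = -9 + ((-2 + F)*4)/5 = -9 + (-8 + 4*F)/5 = -9 + (-8/5 + 4*F/5) = -53/5 + 4*F/5)
x(N) = 1
p = 153 (p = 36 - 39*(-3) = 36 + 117 = 153)
1/(p + x(o(-1, 1))) = 1/(153 + 1) = 1/154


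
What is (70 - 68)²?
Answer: 4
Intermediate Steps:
(70 - 68)² = 2² = 4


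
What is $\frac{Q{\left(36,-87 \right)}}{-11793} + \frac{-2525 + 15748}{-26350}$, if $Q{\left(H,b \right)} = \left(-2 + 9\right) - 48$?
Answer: $- \frac{154858489}{310745550} \approx -0.49834$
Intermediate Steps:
$Q{\left(H,b \right)} = -41$ ($Q{\left(H,b \right)} = 7 - 48 = -41$)
$\frac{Q{\left(36,-87 \right)}}{-11793} + \frac{-2525 + 15748}{-26350} = - \frac{41}{-11793} + \frac{-2525 + 15748}{-26350} = \left(-41\right) \left(- \frac{1}{11793}\right) + 13223 \left(- \frac{1}{26350}\right) = \frac{41}{11793} - \frac{13223}{26350} = - \frac{154858489}{310745550}$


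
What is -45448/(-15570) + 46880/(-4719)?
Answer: -85908748/12245805 ≈ -7.0154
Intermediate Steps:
-45448/(-15570) + 46880/(-4719) = -45448*(-1/15570) + 46880*(-1/4719) = 22724/7785 - 46880/4719 = -85908748/12245805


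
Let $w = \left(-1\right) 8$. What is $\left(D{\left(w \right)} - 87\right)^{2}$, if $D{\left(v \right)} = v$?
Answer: $9025$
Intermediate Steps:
$w = -8$
$\left(D{\left(w \right)} - 87\right)^{2} = \left(-8 - 87\right)^{2} = \left(-95\right)^{2} = 9025$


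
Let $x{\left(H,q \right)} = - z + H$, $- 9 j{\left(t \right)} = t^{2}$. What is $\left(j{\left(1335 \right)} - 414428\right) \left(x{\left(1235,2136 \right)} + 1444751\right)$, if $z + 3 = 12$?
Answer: $-885592951581$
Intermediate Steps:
$z = 9$ ($z = -3 + 12 = 9$)
$j{\left(t \right)} = - \frac{t^{2}}{9}$
$x{\left(H,q \right)} = -9 + H$ ($x{\left(H,q \right)} = \left(-1\right) 9 + H = -9 + H$)
$\left(j{\left(1335 \right)} - 414428\right) \left(x{\left(1235,2136 \right)} + 1444751\right) = \left(- \frac{1335^{2}}{9} - 414428\right) \left(\left(-9 + 1235\right) + 1444751\right) = \left(\left(- \frac{1}{9}\right) 1782225 - 414428\right) \left(1226 + 1444751\right) = \left(-198025 - 414428\right) 1445977 = \left(-612453\right) 1445977 = -885592951581$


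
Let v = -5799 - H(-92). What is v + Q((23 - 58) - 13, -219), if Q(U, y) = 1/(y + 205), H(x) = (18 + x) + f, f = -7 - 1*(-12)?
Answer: -80221/14 ≈ -5730.1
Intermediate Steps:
f = 5 (f = -7 + 12 = 5)
H(x) = 23 + x (H(x) = (18 + x) + 5 = 23 + x)
Q(U, y) = 1/(205 + y)
v = -5730 (v = -5799 - (23 - 92) = -5799 - 1*(-69) = -5799 + 69 = -5730)
v + Q((23 - 58) - 13, -219) = -5730 + 1/(205 - 219) = -5730 + 1/(-14) = -5730 - 1/14 = -80221/14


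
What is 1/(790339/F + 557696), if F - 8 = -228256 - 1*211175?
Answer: 439423/245063659069 ≈ 1.7931e-6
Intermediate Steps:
F = -439423 (F = 8 + (-228256 - 1*211175) = 8 + (-228256 - 211175) = 8 - 439431 = -439423)
1/(790339/F + 557696) = 1/(790339/(-439423) + 557696) = 1/(790339*(-1/439423) + 557696) = 1/(-790339/439423 + 557696) = 1/(245063659069/439423) = 439423/245063659069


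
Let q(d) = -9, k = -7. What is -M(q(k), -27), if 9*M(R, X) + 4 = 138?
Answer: -134/9 ≈ -14.889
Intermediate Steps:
M(R, X) = 134/9 (M(R, X) = -4/9 + (⅑)*138 = -4/9 + 46/3 = 134/9)
-M(q(k), -27) = -1*134/9 = -134/9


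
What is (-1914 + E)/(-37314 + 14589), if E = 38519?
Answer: -7321/4545 ≈ -1.6108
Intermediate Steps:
(-1914 + E)/(-37314 + 14589) = (-1914 + 38519)/(-37314 + 14589) = 36605/(-22725) = 36605*(-1/22725) = -7321/4545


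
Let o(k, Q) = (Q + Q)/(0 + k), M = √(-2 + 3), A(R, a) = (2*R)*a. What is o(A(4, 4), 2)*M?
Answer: ⅛ ≈ 0.12500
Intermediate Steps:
A(R, a) = 2*R*a
M = 1 (M = √1 = 1)
o(k, Q) = 2*Q/k (o(k, Q) = (2*Q)/k = 2*Q/k)
o(A(4, 4), 2)*M = (2*2/(2*4*4))*1 = (2*2/32)*1 = (2*2*(1/32))*1 = (⅛)*1 = ⅛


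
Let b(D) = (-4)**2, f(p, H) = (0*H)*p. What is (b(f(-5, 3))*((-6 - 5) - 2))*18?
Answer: -3744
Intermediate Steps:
f(p, H) = 0 (f(p, H) = 0*p = 0)
b(D) = 16
(b(f(-5, 3))*((-6 - 5) - 2))*18 = (16*((-6 - 5) - 2))*18 = (16*(-11 - 2))*18 = (16*(-13))*18 = -208*18 = -3744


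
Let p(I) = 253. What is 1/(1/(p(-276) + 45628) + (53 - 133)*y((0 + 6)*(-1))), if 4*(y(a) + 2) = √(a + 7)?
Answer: 45881/6423341 ≈ 0.0071429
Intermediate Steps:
y(a) = -2 + √(7 + a)/4 (y(a) = -2 + √(a + 7)/4 = -2 + √(7 + a)/4)
1/(1/(p(-276) + 45628) + (53 - 133)*y((0 + 6)*(-1))) = 1/(1/(253 + 45628) + (53 - 133)*(-2 + √(7 + (0 + 6)*(-1))/4)) = 1/(1/45881 - 80*(-2 + √(7 + 6*(-1))/4)) = 1/(1/45881 - 80*(-2 + √(7 - 6)/4)) = 1/(1/45881 - 80*(-2 + √1/4)) = 1/(1/45881 - 80*(-2 + (¼)*1)) = 1/(1/45881 - 80*(-2 + ¼)) = 1/(1/45881 - 80*(-7/4)) = 1/(1/45881 + 140) = 1/(6423341/45881) = 45881/6423341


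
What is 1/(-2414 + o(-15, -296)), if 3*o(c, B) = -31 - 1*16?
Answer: -3/7289 ≈ -0.00041158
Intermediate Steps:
o(c, B) = -47/3 (o(c, B) = (-31 - 1*16)/3 = (-31 - 16)/3 = (⅓)*(-47) = -47/3)
1/(-2414 + o(-15, -296)) = 1/(-2414 - 47/3) = 1/(-7289/3) = -3/7289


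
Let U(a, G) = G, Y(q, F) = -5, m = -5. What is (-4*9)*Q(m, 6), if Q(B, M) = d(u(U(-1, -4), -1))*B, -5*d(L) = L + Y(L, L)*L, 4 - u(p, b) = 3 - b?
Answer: 0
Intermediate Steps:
u(p, b) = 1 + b (u(p, b) = 4 - (3 - b) = 4 + (-3 + b) = 1 + b)
d(L) = 4*L/5 (d(L) = -(L - 5*L)/5 = -(-4)*L/5 = 4*L/5)
Q(B, M) = 0 (Q(B, M) = (4*(1 - 1)/5)*B = ((⅘)*0)*B = 0*B = 0)
(-4*9)*Q(m, 6) = -4*9*0 = -36*0 = 0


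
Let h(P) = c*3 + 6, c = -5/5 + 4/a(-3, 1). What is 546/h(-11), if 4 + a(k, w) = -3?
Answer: 1274/3 ≈ 424.67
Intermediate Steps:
a(k, w) = -7 (a(k, w) = -4 - 3 = -7)
c = -11/7 (c = -5/5 + 4/(-7) = -5*⅕ + 4*(-⅐) = -1 - 4/7 = -11/7 ≈ -1.5714)
h(P) = 9/7 (h(P) = -11/7*3 + 6 = -33/7 + 6 = 9/7)
546/h(-11) = 546/(9/7) = 546*(7/9) = 1274/3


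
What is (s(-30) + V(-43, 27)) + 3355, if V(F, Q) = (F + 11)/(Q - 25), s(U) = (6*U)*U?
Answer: 8739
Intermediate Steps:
s(U) = 6*U²
V(F, Q) = (11 + F)/(-25 + Q)
(s(-30) + V(-43, 27)) + 3355 = (6*(-30)² + (11 - 43)/(-25 + 27)) + 3355 = (6*900 - 32/2) + 3355 = (5400 + (½)*(-32)) + 3355 = (5400 - 16) + 3355 = 5384 + 3355 = 8739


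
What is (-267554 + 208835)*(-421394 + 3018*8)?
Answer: 23326122750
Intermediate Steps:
(-267554 + 208835)*(-421394 + 3018*8) = -58719*(-421394 + 24144) = -58719*(-397250) = 23326122750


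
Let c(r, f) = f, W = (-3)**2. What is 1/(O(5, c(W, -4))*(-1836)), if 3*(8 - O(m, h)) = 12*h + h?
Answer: -1/46512 ≈ -2.1500e-5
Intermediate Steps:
W = 9
O(m, h) = 8 - 13*h/3 (O(m, h) = 8 - (12*h + h)/3 = 8 - 13*h/3)
1/(O(5, c(W, -4))*(-1836)) = 1/((8 - 13/3*(-4))*(-1836)) = 1/((8 + 52/3)*(-1836)) = 1/((76/3)*(-1836)) = 1/(-46512) = -1/46512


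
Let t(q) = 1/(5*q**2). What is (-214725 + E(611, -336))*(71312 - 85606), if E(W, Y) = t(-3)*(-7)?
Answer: 138117661808/45 ≈ 3.0693e+9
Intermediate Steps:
t(q) = 1/(5*q**2)
E(W, Y) = -7/45 (E(W, Y) = ((1/5)/(-3)**2)*(-7) = ((1/5)*(1/9))*(-7) = (1/45)*(-7) = -7/45)
(-214725 + E(611, -336))*(71312 - 85606) = (-214725 - 7/45)*(71312 - 85606) = -9662632/45*(-14294) = 138117661808/45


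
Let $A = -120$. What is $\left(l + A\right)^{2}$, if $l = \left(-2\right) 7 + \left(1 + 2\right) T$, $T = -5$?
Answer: $22201$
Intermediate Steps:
$l = -29$ ($l = \left(-2\right) 7 + \left(1 + 2\right) \left(-5\right) = -14 + 3 \left(-5\right) = -14 - 15 = -29$)
$\left(l + A\right)^{2} = \left(-29 - 120\right)^{2} = \left(-149\right)^{2} = 22201$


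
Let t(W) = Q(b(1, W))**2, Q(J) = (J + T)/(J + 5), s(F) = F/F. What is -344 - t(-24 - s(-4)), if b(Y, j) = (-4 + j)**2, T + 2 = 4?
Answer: -27435217/79524 ≈ -344.99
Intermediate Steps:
T = 2 (T = -2 + 4 = 2)
s(F) = 1
Q(J) = (2 + J)/(5 + J) (Q(J) = (J + 2)/(J + 5) = (2 + J)/(5 + J))
t(W) = (2 + (-4 + W)**2)**2/(5 + (-4 + W)**2)**2 (t(W) = ((2 + (-4 + W)**2)/(5 + (-4 + W)**2))**2 = (2 + (-4 + W)**2)**2/(5 + (-4 + W)**2)**2)
-344 - t(-24 - s(-4)) = -344 - (2 + (-4 + (-24 - 1*1))**2)**2/(5 + (-4 + (-24 - 1*1))**2)**2 = -344 - (2 + (-4 + (-24 - 1))**2)**2/(5 + (-4 + (-24 - 1))**2)**2 = -344 - (2 + (-4 - 25)**2)**2/(5 + (-4 - 25)**2)**2 = -344 - (2 + (-29)**2)**2/(5 + (-29)**2)**2 = -344 - (2 + 841)**2/(5 + 841)**2 = -344 - 843**2/846**2 = -344 - 710649/715716 = -344 - 1*78961/79524 = -344 - 78961/79524 = -27435217/79524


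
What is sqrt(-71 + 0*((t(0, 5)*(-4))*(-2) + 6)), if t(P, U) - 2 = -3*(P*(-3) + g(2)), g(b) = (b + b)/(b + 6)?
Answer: I*sqrt(71) ≈ 8.4261*I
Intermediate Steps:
g(b) = 2*b/(6 + b) (g(b) = (2*b)/(6 + b) = 2*b/(6 + b))
t(P, U) = 1/2 + 9*P (t(P, U) = 2 - 3*(P*(-3) + 2*2/(6 + 2)) = 2 - 3*(-3*P + 2*2/8) = 2 - 3*(-3*P + 2*2*(1/8)) = 2 - 3*(-3*P + 1/2) = 2 - 3*(1/2 - 3*P) = 2 + (-3/2 + 9*P) = 1/2 + 9*P)
sqrt(-71 + 0*((t(0, 5)*(-4))*(-2) + 6)) = sqrt(-71 + 0*(((1/2 + 9*0)*(-4))*(-2) + 6)) = sqrt(-71 + 0*(((1/2 + 0)*(-4))*(-2) + 6)) = sqrt(-71 + 0*(((1/2)*(-4))*(-2) + 6)) = sqrt(-71 + 0*(-2*(-2) + 6)) = sqrt(-71 + 0*(4 + 6)) = sqrt(-71 + 0*10) = sqrt(-71 + 0) = sqrt(-71) = I*sqrt(71)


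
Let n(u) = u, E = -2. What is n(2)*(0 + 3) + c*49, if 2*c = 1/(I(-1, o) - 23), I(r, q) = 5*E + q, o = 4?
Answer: 299/58 ≈ 5.1552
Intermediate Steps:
I(r, q) = -10 + q (I(r, q) = 5*(-2) + q = -10 + q)
c = -1/58 (c = 1/(2*((-10 + 4) - 23)) = 1/(2*(-6 - 23)) = (1/2)/(-29) = (1/2)*(-1/29) = -1/58 ≈ -0.017241)
n(2)*(0 + 3) + c*49 = 2*(0 + 3) - 1/58*49 = 2*3 - 49/58 = 6 - 49/58 = 299/58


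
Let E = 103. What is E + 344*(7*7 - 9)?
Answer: 13863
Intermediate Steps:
E + 344*(7*7 - 9) = 103 + 344*(7*7 - 9) = 103 + 344*(49 - 9) = 103 + 344*40 = 103 + 13760 = 13863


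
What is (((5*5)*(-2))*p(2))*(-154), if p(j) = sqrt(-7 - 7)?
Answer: 7700*I*sqrt(14) ≈ 28811.0*I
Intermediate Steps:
p(j) = I*sqrt(14) (p(j) = sqrt(-14) = I*sqrt(14))
(((5*5)*(-2))*p(2))*(-154) = (((5*5)*(-2))*(I*sqrt(14)))*(-154) = ((25*(-2))*(I*sqrt(14)))*(-154) = -50*I*sqrt(14)*(-154) = 7700*I*sqrt(14)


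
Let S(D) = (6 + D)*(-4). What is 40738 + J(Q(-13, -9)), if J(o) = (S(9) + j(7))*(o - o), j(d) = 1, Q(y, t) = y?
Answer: 40738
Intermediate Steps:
S(D) = -24 - 4*D
J(o) = 0 (J(o) = ((-24 - 4*9) + 1)*(o - o) = ((-24 - 36) + 1)*0 = (-60 + 1)*0 = -59*0 = 0)
40738 + J(Q(-13, -9)) = 40738 + 0 = 40738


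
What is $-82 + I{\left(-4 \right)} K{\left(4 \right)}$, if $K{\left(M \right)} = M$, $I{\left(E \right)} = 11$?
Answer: $-38$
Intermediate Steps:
$-82 + I{\left(-4 \right)} K{\left(4 \right)} = -82 + 11 \cdot 4 = -82 + 44 = -38$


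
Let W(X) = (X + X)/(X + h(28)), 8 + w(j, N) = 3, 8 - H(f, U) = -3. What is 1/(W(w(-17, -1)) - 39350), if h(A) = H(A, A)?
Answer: -3/118055 ≈ -2.5412e-5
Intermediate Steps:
H(f, U) = 11 (H(f, U) = 8 - 1*(-3) = 8 + 3 = 11)
h(A) = 11
w(j, N) = -5 (w(j, N) = -8 + 3 = -5)
W(X) = 2*X/(11 + X) (W(X) = (X + X)/(X + 11) = (2*X)/(11 + X) = 2*X/(11 + X))
1/(W(w(-17, -1)) - 39350) = 1/(2*(-5)/(11 - 5) - 39350) = 1/(2*(-5)/6 - 39350) = 1/(2*(-5)*(⅙) - 39350) = 1/(-5/3 - 39350) = 1/(-118055/3) = -3/118055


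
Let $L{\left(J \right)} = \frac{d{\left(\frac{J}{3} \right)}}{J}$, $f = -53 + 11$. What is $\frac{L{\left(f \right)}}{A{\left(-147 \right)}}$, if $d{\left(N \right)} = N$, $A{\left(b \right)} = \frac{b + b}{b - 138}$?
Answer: $\frac{95}{294} \approx 0.32313$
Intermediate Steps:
$f = -42$
$A{\left(b \right)} = \frac{2 b}{-138 + b}$
$L{\left(J \right)} = \frac{1}{3}$ ($L{\left(J \right)} = \frac{J \frac{1}{3}}{J} = \frac{\frac{1}{3} J}{J} = \frac{1}{3}$)
$\frac{L{\left(f \right)}}{A{\left(-147 \right)}} = \frac{1}{3 \cdot 2 \left(-147\right) \frac{1}{-138 - 147}} = \frac{1}{3 \cdot 2 \left(-147\right) \frac{1}{-285}} = \frac{1}{3 \cdot 2 \left(-147\right) \left(- \frac{1}{285}\right)} = \frac{1}{3 \cdot \frac{98}{95}} = \frac{1}{3} \cdot \frac{95}{98} = \frac{95}{294}$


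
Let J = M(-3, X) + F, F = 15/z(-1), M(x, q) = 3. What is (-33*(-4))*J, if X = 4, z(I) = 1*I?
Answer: -1584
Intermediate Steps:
z(I) = I
F = -15 (F = 15/(-1) = 15*(-1) = -15)
J = -12 (J = 3 - 15 = -12)
(-33*(-4))*J = -33*(-4)*(-12) = 132*(-12) = -1584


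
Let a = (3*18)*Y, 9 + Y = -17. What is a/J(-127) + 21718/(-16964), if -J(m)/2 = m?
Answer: -7333457/1077214 ≈ -6.8078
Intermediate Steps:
Y = -26 (Y = -9 - 17 = -26)
J(m) = -2*m
a = -1404 (a = (3*18)*(-26) = 54*(-26) = -1404)
a/J(-127) + 21718/(-16964) = -1404/((-2*(-127))) + 21718/(-16964) = -1404/254 + 21718*(-1/16964) = -1404*1/254 - 10859/8482 = -702/127 - 10859/8482 = -7333457/1077214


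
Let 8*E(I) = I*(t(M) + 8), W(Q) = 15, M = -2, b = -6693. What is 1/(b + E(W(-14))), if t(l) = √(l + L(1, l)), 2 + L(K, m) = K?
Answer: -47488/317124939 - 40*I*√3/951374817 ≈ -0.00014975 - 7.2823e-8*I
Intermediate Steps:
L(K, m) = -2 + K
t(l) = √(-1 + l) (t(l) = √(l + (-2 + 1)) = √(l - 1) = √(-1 + l))
E(I) = I*(8 + I*√3)/8 (E(I) = (I*(√(-1 - 2) + 8))/8 = (I*(√(-3) + 8))/8 = (I*(I*√3 + 8))/8 = (I*(8 + I*√3))/8 = I*(8 + I*√3)/8)
1/(b + E(W(-14))) = 1/(-6693 + (⅛)*15*(8 + I*√3)) = 1/(-6693 + (15 + 15*I*√3/8)) = 1/(-6678 + 15*I*√3/8)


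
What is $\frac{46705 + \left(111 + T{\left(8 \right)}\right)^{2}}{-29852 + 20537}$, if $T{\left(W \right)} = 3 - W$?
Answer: $- \frac{57941}{9315} \approx -6.2202$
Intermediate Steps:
$\frac{46705 + \left(111 + T{\left(8 \right)}\right)^{2}}{-29852 + 20537} = \frac{46705 + \left(111 + \left(3 - 8\right)\right)^{2}}{-29852 + 20537} = \frac{46705 + \left(111 + \left(3 - 8\right)\right)^{2}}{-9315} = \left(46705 + \left(111 - 5\right)^{2}\right) \left(- \frac{1}{9315}\right) = \left(46705 + 106^{2}\right) \left(- \frac{1}{9315}\right) = \left(46705 + 11236\right) \left(- \frac{1}{9315}\right) = 57941 \left(- \frac{1}{9315}\right) = - \frac{57941}{9315}$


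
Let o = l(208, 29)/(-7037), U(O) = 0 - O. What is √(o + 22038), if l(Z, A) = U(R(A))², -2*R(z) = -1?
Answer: √4365231409051/14074 ≈ 148.45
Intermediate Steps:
R(z) = ½ (R(z) = -½*(-1) = ½)
U(O) = -O
l(Z, A) = ¼ (l(Z, A) = (-1*½)² = (-½)² = ¼)
o = -1/28148 (o = (¼)/(-7037) = (¼)*(-1/7037) = -1/28148 ≈ -3.5527e-5)
√(o + 22038) = √(-1/28148 + 22038) = √(620325623/28148) = √4365231409051/14074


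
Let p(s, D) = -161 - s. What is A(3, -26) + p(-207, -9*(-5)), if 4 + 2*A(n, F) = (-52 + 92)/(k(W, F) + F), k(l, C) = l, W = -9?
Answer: 304/7 ≈ 43.429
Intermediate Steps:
A(n, F) = -2 + 20/(-9 + F) (A(n, F) = -2 + ((-52 + 92)/(-9 + F))/2 = -2 + (40/(-9 + F))/2 = -2 + 20/(-9 + F))
A(3, -26) + p(-207, -9*(-5)) = 2*(19 - 1*(-26))/(-9 - 26) + (-161 - 1*(-207)) = 2*(19 + 26)/(-35) + (-161 + 207) = 2*(-1/35)*45 + 46 = -18/7 + 46 = 304/7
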